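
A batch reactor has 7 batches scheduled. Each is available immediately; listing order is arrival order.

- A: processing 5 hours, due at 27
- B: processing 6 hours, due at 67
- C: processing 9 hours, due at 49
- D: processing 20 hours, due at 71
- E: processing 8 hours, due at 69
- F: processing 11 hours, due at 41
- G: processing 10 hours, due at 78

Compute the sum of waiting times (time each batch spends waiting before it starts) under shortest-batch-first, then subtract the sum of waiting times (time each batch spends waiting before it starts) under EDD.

-25

SPT (increasing processing time): A B E C G F D.
A: waits 0, runs 0→5
B: waits 5, runs 5→11
E: waits 11, runs 11→19
C: waits 19, runs 19→28
G: waits 28, runs 28→38
F: waits 38, runs 38→49
D: waits 49, runs 49→69
Sum = 0+5+11+19+28+38+49 = 150.
EDD (increasing due date): A F C B E D G.
A: waits 0, runs 0→5
F: waits 5, runs 5→16
C: waits 16, runs 16→25
B: waits 25, runs 25→31
E: waits 31, runs 31→39
D: waits 39, runs 39→59
G: waits 59, runs 59→69
Sum = 0+5+16+25+31+39+59 = 175.
Difference = 150 − 175 = -25.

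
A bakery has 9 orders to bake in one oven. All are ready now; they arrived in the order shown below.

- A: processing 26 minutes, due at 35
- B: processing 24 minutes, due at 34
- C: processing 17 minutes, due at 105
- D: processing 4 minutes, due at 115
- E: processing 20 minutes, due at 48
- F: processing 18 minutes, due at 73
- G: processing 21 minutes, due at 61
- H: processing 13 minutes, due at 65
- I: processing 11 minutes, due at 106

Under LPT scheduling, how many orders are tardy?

8

LPT (decreasing processing time): A B G E F C H I D.
A: 0→26, due 35, tardiness 0
B: 26→50, due 34, tardiness 16
G: 50→71, due 61, tardiness 10
E: 71→91, due 48, tardiness 43
F: 91→109, due 73, tardiness 36
C: 109→126, due 105, tardiness 21
H: 126→139, due 65, tardiness 74
I: 139→150, due 106, tardiness 44
D: 150→154, due 115, tardiness 39
Late orders: 8.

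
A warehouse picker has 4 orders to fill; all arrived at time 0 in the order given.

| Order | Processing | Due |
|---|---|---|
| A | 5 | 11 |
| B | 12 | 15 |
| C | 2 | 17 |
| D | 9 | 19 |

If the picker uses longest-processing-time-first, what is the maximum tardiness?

15

LPT (decreasing processing time): B D A C.
B: 0→12, due 15, tardiness 0
D: 12→21, due 19, tardiness 2
A: 21→26, due 11, tardiness 15
C: 26→28, due 17, tardiness 11
Maximum = 15.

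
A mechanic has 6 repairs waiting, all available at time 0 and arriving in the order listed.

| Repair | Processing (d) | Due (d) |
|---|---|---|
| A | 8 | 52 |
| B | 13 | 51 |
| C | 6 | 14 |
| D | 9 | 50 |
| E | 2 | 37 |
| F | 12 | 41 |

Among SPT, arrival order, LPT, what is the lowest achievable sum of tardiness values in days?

SPT (increasing processing time): E C A D F B.
E: 0→2, due 37, tardiness 0
C: 2→8, due 14, tardiness 0
A: 8→16, due 52, tardiness 0
D: 16→25, due 50, tardiness 0
F: 25→37, due 41, tardiness 0
B: 37→50, due 51, tardiness 0
Sum = 0+0+0+0+0+0 = 0.
FIFO (arrival order): A B C D E F.
A: 0→8, due 52, tardiness 0
B: 8→21, due 51, tardiness 0
C: 21→27, due 14, tardiness 13
D: 27→36, due 50, tardiness 0
E: 36→38, due 37, tardiness 1
F: 38→50, due 41, tardiness 9
Sum = 0+0+13+0+1+9 = 23.
LPT (decreasing processing time): B F D A C E.
B: 0→13, due 51, tardiness 0
F: 13→25, due 41, tardiness 0
D: 25→34, due 50, tardiness 0
A: 34→42, due 52, tardiness 0
C: 42→48, due 14, tardiness 34
E: 48→50, due 37, tardiness 13
Sum = 0+0+0+0+34+13 = 47.
SPT 0, FIFO 23, LPT 47 → minimum 0.

0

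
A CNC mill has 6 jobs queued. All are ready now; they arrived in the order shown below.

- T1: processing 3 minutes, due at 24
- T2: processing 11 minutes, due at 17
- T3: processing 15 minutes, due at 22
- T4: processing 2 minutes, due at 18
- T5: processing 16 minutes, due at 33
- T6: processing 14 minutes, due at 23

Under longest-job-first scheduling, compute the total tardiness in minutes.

LPT (decreasing processing time): T5 T3 T6 T2 T1 T4.
T5: 0→16, due 33, tardiness 0
T3: 16→31, due 22, tardiness 9
T6: 31→45, due 23, tardiness 22
T2: 45→56, due 17, tardiness 39
T1: 56→59, due 24, tardiness 35
T4: 59→61, due 18, tardiness 43
Sum = 0+9+22+39+35+43 = 148.

148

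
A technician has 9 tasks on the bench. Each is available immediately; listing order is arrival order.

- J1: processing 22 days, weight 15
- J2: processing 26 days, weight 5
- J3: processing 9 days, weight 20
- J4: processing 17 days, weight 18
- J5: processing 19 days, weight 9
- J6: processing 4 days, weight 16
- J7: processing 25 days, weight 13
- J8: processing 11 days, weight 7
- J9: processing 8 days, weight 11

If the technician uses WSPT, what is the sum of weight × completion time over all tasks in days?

WSPT (decreasing weight/processing-time ratio): J6 J3 J9 J4 J1 J8 J7 J5 J2.
J6: finishes 4, weight 16, w·C = 64
J3: finishes 13, weight 20, w·C = 260
J9: finishes 21, weight 11, w·C = 231
J4: finishes 38, weight 18, w·C = 684
J1: finishes 60, weight 15, w·C = 900
J8: finishes 71, weight 7, w·C = 497
J7: finishes 96, weight 13, w·C = 1248
J5: finishes 115, weight 9, w·C = 1035
J2: finishes 141, weight 5, w·C = 705
Sum = 64+260+231+684+900+497+1248+1035+705 = 5624.

5624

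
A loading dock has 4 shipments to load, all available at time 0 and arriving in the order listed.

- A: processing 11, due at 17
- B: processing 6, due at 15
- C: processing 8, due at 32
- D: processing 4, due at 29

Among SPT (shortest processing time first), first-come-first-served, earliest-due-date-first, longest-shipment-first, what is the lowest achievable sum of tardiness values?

SPT (increasing processing time): D B C A.
D: 0→4, due 29, tardiness 0
B: 4→10, due 15, tardiness 0
C: 10→18, due 32, tardiness 0
A: 18→29, due 17, tardiness 12
Sum = 0+0+0+12 = 12.
FIFO (arrival order): A B C D.
A: 0→11, due 17, tardiness 0
B: 11→17, due 15, tardiness 2
C: 17→25, due 32, tardiness 0
D: 25→29, due 29, tardiness 0
Sum = 0+2+0+0 = 2.
EDD (increasing due date): B A D C.
B: 0→6, due 15, tardiness 0
A: 6→17, due 17, tardiness 0
D: 17→21, due 29, tardiness 0
C: 21→29, due 32, tardiness 0
Sum = 0+0+0+0 = 0.
LPT (decreasing processing time): A C B D.
A: 0→11, due 17, tardiness 0
C: 11→19, due 32, tardiness 0
B: 19→25, due 15, tardiness 10
D: 25→29, due 29, tardiness 0
Sum = 0+0+10+0 = 10.
SPT 12, FIFO 2, EDD 0, LPT 10 → minimum 0.

0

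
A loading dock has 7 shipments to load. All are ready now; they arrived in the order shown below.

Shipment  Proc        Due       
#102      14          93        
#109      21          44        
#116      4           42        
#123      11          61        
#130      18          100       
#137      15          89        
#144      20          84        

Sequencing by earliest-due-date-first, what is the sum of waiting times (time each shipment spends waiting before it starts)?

EDD (increasing due date): #116 #109 #123 #144 #137 #102 #130.
#116: waits 0, runs 0→4
#109: waits 4, runs 4→25
#123: waits 25, runs 25→36
#144: waits 36, runs 36→56
#137: waits 56, runs 56→71
#102: waits 71, runs 71→85
#130: waits 85, runs 85→103
Sum = 0+4+25+36+56+71+85 = 277.

277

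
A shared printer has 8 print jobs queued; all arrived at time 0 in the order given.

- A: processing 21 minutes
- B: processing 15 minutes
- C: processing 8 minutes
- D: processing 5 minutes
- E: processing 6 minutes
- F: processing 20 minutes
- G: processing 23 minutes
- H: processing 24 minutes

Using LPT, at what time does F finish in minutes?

LPT (decreasing processing time): H G A F B C E D.
H: 0→24
G: 24→47
A: 47→68
F: 68→88

88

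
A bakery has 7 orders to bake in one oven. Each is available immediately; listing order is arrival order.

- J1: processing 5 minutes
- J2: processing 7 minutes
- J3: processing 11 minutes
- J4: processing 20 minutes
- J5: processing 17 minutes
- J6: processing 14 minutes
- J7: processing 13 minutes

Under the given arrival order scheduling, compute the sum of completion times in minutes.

FIFO (arrival order): J1 J2 J3 J4 J5 J6 J7.
J1: 0→5
J2: 5→12
J3: 12→23
J4: 23→43
J5: 43→60
J6: 60→74
J7: 74→87
Sum = 5+12+23+43+60+74+87 = 304.

304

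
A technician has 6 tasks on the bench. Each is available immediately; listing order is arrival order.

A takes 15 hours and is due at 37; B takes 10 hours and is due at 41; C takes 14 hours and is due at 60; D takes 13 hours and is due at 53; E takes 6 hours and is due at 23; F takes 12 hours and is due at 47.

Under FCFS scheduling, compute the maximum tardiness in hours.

35

FIFO (arrival order): A B C D E F.
A: 0→15, due 37, tardiness 0
B: 15→25, due 41, tardiness 0
C: 25→39, due 60, tardiness 0
D: 39→52, due 53, tardiness 0
E: 52→58, due 23, tardiness 35
F: 58→70, due 47, tardiness 23
Maximum = 35.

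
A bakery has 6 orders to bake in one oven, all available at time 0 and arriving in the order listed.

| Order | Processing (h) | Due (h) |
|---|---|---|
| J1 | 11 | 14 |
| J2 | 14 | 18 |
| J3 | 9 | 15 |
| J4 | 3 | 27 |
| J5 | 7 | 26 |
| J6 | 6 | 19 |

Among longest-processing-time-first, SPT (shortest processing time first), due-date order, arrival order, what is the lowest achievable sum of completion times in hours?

139

LPT (decreasing processing time): J2 J1 J3 J5 J6 J4.
J2: 0→14
J1: 14→25
J3: 25→34
J5: 34→41
J6: 41→47
J4: 47→50
Sum = 14+25+34+41+47+50 = 211.
SPT (increasing processing time): J4 J6 J5 J3 J1 J2.
J4: 0→3
J6: 3→9
J5: 9→16
J3: 16→25
J1: 25→36
J2: 36→50
Sum = 3+9+16+25+36+50 = 139.
EDD (increasing due date): J1 J3 J2 J6 J5 J4.
J1: 0→11
J3: 11→20
J2: 20→34
J6: 34→40
J5: 40→47
J4: 47→50
Sum = 11+20+34+40+47+50 = 202.
FIFO (arrival order): J1 J2 J3 J4 J5 J6.
J1: 0→11
J2: 11→25
J3: 25→34
J4: 34→37
J5: 37→44
J6: 44→50
Sum = 11+25+34+37+44+50 = 201.
LPT 211, SPT 139, EDD 202, FIFO 201 → minimum 139.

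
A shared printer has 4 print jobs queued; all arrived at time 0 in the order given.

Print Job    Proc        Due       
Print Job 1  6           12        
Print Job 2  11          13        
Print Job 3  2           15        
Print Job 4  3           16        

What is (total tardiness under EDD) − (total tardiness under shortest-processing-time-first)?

EDD (increasing due date): Print Job 1 Print Job 2 Print Job 3 Print Job 4.
Print Job 1: 0→6, due 12, tardiness 0
Print Job 2: 6→17, due 13, tardiness 4
Print Job 3: 17→19, due 15, tardiness 4
Print Job 4: 19→22, due 16, tardiness 6
Sum = 0+4+4+6 = 14.
SPT (increasing processing time): Print Job 3 Print Job 4 Print Job 1 Print Job 2.
Print Job 3: 0→2, due 15, tardiness 0
Print Job 4: 2→5, due 16, tardiness 0
Print Job 1: 5→11, due 12, tardiness 0
Print Job 2: 11→22, due 13, tardiness 9
Sum = 0+0+0+9 = 9.
Difference = 14 − 9 = 5.

5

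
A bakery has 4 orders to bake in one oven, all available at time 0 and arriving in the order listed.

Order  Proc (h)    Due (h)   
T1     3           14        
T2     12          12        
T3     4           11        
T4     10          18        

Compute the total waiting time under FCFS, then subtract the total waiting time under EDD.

-2

FIFO (arrival order): T1 T2 T3 T4.
T1: waits 0, runs 0→3
T2: waits 3, runs 3→15
T3: waits 15, runs 15→19
T4: waits 19, runs 19→29
Sum = 0+3+15+19 = 37.
EDD (increasing due date): T3 T2 T1 T4.
T3: waits 0, runs 0→4
T2: waits 4, runs 4→16
T1: waits 16, runs 16→19
T4: waits 19, runs 19→29
Sum = 0+4+16+19 = 39.
Difference = 37 − 39 = -2.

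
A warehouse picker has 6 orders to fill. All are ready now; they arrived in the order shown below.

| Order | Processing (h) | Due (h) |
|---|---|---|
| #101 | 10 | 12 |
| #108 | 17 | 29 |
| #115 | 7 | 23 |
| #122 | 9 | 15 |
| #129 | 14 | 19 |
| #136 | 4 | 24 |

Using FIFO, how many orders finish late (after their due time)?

4

FIFO (arrival order): #101 #108 #115 #122 #129 #136.
#101: 0→10, due 12, tardiness 0
#108: 10→27, due 29, tardiness 0
#115: 27→34, due 23, tardiness 11
#122: 34→43, due 15, tardiness 28
#129: 43→57, due 19, tardiness 38
#136: 57→61, due 24, tardiness 37
Late orders: 4.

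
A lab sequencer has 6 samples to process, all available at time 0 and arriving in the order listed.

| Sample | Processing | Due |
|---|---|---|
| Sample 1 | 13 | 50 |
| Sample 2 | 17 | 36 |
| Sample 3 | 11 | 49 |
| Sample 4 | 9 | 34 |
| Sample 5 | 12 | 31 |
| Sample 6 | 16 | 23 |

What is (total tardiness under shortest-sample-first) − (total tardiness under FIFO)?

-21

SPT (increasing processing time): Sample 4 Sample 3 Sample 5 Sample 1 Sample 6 Sample 2.
Sample 4: 0→9, due 34, tardiness 0
Sample 3: 9→20, due 49, tardiness 0
Sample 5: 20→32, due 31, tardiness 1
Sample 1: 32→45, due 50, tardiness 0
Sample 6: 45→61, due 23, tardiness 38
Sample 2: 61→78, due 36, tardiness 42
Sum = 0+0+1+0+38+42 = 81.
FIFO (arrival order): Sample 1 Sample 2 Sample 3 Sample 4 Sample 5 Sample 6.
Sample 1: 0→13, due 50, tardiness 0
Sample 2: 13→30, due 36, tardiness 0
Sample 3: 30→41, due 49, tardiness 0
Sample 4: 41→50, due 34, tardiness 16
Sample 5: 50→62, due 31, tardiness 31
Sample 6: 62→78, due 23, tardiness 55
Sum = 0+0+0+16+31+55 = 102.
Difference = 81 − 102 = -21.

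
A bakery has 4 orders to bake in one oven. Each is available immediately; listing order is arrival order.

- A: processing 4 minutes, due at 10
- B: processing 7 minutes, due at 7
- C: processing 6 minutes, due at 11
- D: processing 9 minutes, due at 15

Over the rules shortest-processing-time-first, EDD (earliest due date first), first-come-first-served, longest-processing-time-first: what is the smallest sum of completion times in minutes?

57

SPT (increasing processing time): A C B D.
A: 0→4
C: 4→10
B: 10→17
D: 17→26
Sum = 4+10+17+26 = 57.
EDD (increasing due date): B A C D.
B: 0→7
A: 7→11
C: 11→17
D: 17→26
Sum = 7+11+17+26 = 61.
FIFO (arrival order): A B C D.
A: 0→4
B: 4→11
C: 11→17
D: 17→26
Sum = 4+11+17+26 = 58.
LPT (decreasing processing time): D B C A.
D: 0→9
B: 9→16
C: 16→22
A: 22→26
Sum = 9+16+22+26 = 73.
SPT 57, EDD 61, FIFO 58, LPT 73 → minimum 57.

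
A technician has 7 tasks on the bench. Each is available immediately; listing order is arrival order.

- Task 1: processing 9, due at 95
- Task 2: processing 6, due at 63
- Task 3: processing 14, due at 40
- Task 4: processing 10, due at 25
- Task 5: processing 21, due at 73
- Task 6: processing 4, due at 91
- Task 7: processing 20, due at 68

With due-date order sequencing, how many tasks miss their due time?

0

EDD (increasing due date): Task 4 Task 3 Task 2 Task 7 Task 5 Task 6 Task 1.
Task 4: 0→10, due 25, tardiness 0
Task 3: 10→24, due 40, tardiness 0
Task 2: 24→30, due 63, tardiness 0
Task 7: 30→50, due 68, tardiness 0
Task 5: 50→71, due 73, tardiness 0
Task 6: 71→75, due 91, tardiness 0
Task 1: 75→84, due 95, tardiness 0
Late tasks: 0.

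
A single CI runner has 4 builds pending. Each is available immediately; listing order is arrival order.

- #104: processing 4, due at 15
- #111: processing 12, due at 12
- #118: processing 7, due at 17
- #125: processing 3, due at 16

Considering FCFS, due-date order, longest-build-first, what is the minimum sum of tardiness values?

13

FIFO (arrival order): #104 #111 #118 #125.
#104: 0→4, due 15, tardiness 0
#111: 4→16, due 12, tardiness 4
#118: 16→23, due 17, tardiness 6
#125: 23→26, due 16, tardiness 10
Sum = 0+4+6+10 = 20.
EDD (increasing due date): #111 #104 #125 #118.
#111: 0→12, due 12, tardiness 0
#104: 12→16, due 15, tardiness 1
#125: 16→19, due 16, tardiness 3
#118: 19→26, due 17, tardiness 9
Sum = 0+1+3+9 = 13.
LPT (decreasing processing time): #111 #118 #104 #125.
#111: 0→12, due 12, tardiness 0
#118: 12→19, due 17, tardiness 2
#104: 19→23, due 15, tardiness 8
#125: 23→26, due 16, tardiness 10
Sum = 0+2+8+10 = 20.
FIFO 20, EDD 13, LPT 20 → minimum 13.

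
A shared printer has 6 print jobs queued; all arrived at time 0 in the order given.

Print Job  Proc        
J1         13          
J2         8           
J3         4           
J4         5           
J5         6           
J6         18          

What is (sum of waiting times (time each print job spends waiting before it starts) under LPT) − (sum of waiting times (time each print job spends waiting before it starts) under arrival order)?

LPT (decreasing processing time): J6 J1 J2 J5 J4 J3.
J6: waits 0, runs 0→18
J1: waits 18, runs 18→31
J2: waits 31, runs 31→39
J5: waits 39, runs 39→45
J4: waits 45, runs 45→50
J3: waits 50, runs 50→54
Sum = 0+18+31+39+45+50 = 183.
FIFO (arrival order): J1 J2 J3 J4 J5 J6.
J1: waits 0, runs 0→13
J2: waits 13, runs 13→21
J3: waits 21, runs 21→25
J4: waits 25, runs 25→30
J5: waits 30, runs 30→36
J6: waits 36, runs 36→54
Sum = 0+13+21+25+30+36 = 125.
Difference = 183 − 125 = 58.

58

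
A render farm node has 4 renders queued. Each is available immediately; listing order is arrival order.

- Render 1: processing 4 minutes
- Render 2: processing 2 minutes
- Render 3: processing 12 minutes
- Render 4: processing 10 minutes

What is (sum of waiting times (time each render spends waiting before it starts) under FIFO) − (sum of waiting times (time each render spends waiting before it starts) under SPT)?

FIFO (arrival order): Render 1 Render 2 Render 3 Render 4.
Render 1: waits 0, runs 0→4
Render 2: waits 4, runs 4→6
Render 3: waits 6, runs 6→18
Render 4: waits 18, runs 18→28
Sum = 0+4+6+18 = 28.
SPT (increasing processing time): Render 2 Render 1 Render 4 Render 3.
Render 2: waits 0, runs 0→2
Render 1: waits 2, runs 2→6
Render 4: waits 6, runs 6→16
Render 3: waits 16, runs 16→28
Sum = 0+2+6+16 = 24.
Difference = 28 − 24 = 4.

4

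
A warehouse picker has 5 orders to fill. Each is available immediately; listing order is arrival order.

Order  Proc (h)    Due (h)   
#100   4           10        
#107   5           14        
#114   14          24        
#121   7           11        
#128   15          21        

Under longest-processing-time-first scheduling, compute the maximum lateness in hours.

35

LPT (decreasing processing time): #128 #114 #121 #107 #100.
#128: 0→15, due 21, lateness -6
#114: 15→29, due 24, lateness 5
#121: 29→36, due 11, lateness 25
#107: 36→41, due 14, lateness 27
#100: 41→45, due 10, lateness 35
Maximum = 35.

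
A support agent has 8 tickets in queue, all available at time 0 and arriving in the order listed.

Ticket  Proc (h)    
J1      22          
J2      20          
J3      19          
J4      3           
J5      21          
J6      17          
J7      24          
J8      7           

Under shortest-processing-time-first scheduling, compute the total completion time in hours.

SPT (increasing processing time): J4 J8 J6 J3 J2 J5 J1 J7.
J4: 0→3
J8: 3→10
J6: 10→27
J3: 27→46
J2: 46→66
J5: 66→87
J1: 87→109
J7: 109→133
Sum = 3+10+27+46+66+87+109+133 = 481.

481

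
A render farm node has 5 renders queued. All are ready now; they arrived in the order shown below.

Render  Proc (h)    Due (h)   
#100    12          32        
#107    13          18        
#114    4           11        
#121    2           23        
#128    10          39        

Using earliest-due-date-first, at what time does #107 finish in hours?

EDD (increasing due date): #114 #107 #121 #100 #128.
#114: 0→4
#107: 4→17

17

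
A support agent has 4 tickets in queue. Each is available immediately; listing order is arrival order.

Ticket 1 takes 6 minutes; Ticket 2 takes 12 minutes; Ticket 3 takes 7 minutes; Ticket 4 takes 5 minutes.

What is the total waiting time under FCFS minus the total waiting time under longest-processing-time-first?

-7

FIFO (arrival order): Ticket 1 Ticket 2 Ticket 3 Ticket 4.
Ticket 1: waits 0, runs 0→6
Ticket 2: waits 6, runs 6→18
Ticket 3: waits 18, runs 18→25
Ticket 4: waits 25, runs 25→30
Sum = 0+6+18+25 = 49.
LPT (decreasing processing time): Ticket 2 Ticket 3 Ticket 1 Ticket 4.
Ticket 2: waits 0, runs 0→12
Ticket 3: waits 12, runs 12→19
Ticket 1: waits 19, runs 19→25
Ticket 4: waits 25, runs 25→30
Sum = 0+12+19+25 = 56.
Difference = 49 − 56 = -7.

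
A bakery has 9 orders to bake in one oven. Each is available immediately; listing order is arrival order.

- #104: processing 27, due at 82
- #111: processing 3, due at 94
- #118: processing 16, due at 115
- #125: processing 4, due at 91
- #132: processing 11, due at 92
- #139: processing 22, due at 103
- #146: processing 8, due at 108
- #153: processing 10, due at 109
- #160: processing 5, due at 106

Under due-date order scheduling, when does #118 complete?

106

EDD (increasing due date): #104 #125 #132 #111 #139 #160 #146 #153 #118.
#104: 0→27
#125: 27→31
#132: 31→42
#111: 42→45
#139: 45→67
#160: 67→72
#146: 72→80
#153: 80→90
#118: 90→106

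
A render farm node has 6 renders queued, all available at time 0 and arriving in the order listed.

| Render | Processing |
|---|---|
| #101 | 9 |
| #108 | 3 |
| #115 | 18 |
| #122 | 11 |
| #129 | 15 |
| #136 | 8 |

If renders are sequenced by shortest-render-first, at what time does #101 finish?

20

SPT (increasing processing time): #108 #136 #101 #122 #129 #115.
#108: 0→3
#136: 3→11
#101: 11→20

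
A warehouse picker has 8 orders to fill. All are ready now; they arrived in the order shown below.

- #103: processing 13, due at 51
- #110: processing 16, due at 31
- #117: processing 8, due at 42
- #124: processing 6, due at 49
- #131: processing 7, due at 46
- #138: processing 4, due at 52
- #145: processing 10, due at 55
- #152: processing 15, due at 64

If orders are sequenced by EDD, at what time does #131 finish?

EDD (increasing due date): #110 #117 #131 #124 #103 #138 #145 #152.
#110: 0→16
#117: 16→24
#131: 24→31

31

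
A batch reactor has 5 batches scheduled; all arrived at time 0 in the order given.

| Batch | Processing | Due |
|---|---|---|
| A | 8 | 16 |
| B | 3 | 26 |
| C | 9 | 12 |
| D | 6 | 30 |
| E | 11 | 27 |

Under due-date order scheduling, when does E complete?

EDD (increasing due date): C A B E D.
C: 0→9
A: 9→17
B: 17→20
E: 20→31

31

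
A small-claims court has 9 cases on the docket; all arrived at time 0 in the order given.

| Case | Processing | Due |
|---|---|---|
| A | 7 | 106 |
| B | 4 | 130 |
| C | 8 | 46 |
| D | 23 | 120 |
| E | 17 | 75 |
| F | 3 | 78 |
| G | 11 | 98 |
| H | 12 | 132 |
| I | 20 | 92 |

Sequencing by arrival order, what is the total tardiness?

FIFO (arrival order): A B C D E F G H I.
A: 0→7, due 106, tardiness 0
B: 7→11, due 130, tardiness 0
C: 11→19, due 46, tardiness 0
D: 19→42, due 120, tardiness 0
E: 42→59, due 75, tardiness 0
F: 59→62, due 78, tardiness 0
G: 62→73, due 98, tardiness 0
H: 73→85, due 132, tardiness 0
I: 85→105, due 92, tardiness 13
Sum = 0+0+0+0+0+0+0+0+13 = 13.

13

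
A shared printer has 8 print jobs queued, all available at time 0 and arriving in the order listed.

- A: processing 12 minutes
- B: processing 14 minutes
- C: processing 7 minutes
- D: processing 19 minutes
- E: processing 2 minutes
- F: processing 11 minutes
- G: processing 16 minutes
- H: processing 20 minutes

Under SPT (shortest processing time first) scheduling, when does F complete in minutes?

SPT (increasing processing time): E C F A B G D H.
E: 0→2
C: 2→9
F: 9→20

20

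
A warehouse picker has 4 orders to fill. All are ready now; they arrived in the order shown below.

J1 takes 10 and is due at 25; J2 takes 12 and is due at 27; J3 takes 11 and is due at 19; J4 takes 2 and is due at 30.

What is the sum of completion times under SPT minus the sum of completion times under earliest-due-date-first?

-28

SPT (increasing processing time): J4 J1 J3 J2.
J4: 0→2
J1: 2→12
J3: 12→23
J2: 23→35
Sum = 2+12+23+35 = 72.
EDD (increasing due date): J3 J1 J2 J4.
J3: 0→11
J1: 11→21
J2: 21→33
J4: 33→35
Sum = 11+21+33+35 = 100.
Difference = 72 − 100 = -28.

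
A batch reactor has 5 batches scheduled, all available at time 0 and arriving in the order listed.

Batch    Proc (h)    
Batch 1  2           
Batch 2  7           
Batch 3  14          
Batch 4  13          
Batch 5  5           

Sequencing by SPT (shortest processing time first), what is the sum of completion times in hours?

SPT (increasing processing time): Batch 1 Batch 5 Batch 2 Batch 4 Batch 3.
Batch 1: 0→2
Batch 5: 2→7
Batch 2: 7→14
Batch 4: 14→27
Batch 3: 27→41
Sum = 2+7+14+27+41 = 91.

91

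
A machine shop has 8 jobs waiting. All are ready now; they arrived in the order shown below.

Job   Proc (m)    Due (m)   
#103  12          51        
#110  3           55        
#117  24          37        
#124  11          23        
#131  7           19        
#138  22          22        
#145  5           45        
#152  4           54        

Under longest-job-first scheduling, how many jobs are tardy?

7

LPT (decreasing processing time): #117 #138 #103 #124 #131 #145 #152 #110.
#117: 0→24, due 37, tardiness 0
#138: 24→46, due 22, tardiness 24
#103: 46→58, due 51, tardiness 7
#124: 58→69, due 23, tardiness 46
#131: 69→76, due 19, tardiness 57
#145: 76→81, due 45, tardiness 36
#152: 81→85, due 54, tardiness 31
#110: 85→88, due 55, tardiness 33
Late jobs: 7.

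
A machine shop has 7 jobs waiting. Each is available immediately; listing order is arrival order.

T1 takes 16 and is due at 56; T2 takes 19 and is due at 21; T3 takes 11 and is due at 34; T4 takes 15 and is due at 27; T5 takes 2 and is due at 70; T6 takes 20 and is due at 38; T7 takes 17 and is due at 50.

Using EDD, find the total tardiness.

EDD (increasing due date): T2 T4 T3 T6 T7 T1 T5.
T2: 0→19, due 21, tardiness 0
T4: 19→34, due 27, tardiness 7
T3: 34→45, due 34, tardiness 11
T6: 45→65, due 38, tardiness 27
T7: 65→82, due 50, tardiness 32
T1: 82→98, due 56, tardiness 42
T5: 98→100, due 70, tardiness 30
Sum = 0+7+11+27+32+42+30 = 149.

149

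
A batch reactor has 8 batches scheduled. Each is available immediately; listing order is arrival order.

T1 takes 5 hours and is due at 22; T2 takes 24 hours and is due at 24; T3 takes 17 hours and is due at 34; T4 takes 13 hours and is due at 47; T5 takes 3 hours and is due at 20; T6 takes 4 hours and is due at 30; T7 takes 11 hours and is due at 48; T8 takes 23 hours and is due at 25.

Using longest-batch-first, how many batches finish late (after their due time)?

LPT (decreasing processing time): T2 T8 T3 T4 T7 T1 T6 T5.
T2: 0→24, due 24, tardiness 0
T8: 24→47, due 25, tardiness 22
T3: 47→64, due 34, tardiness 30
T4: 64→77, due 47, tardiness 30
T7: 77→88, due 48, tardiness 40
T1: 88→93, due 22, tardiness 71
T6: 93→97, due 30, tardiness 67
T5: 97→100, due 20, tardiness 80
Late batches: 7.

7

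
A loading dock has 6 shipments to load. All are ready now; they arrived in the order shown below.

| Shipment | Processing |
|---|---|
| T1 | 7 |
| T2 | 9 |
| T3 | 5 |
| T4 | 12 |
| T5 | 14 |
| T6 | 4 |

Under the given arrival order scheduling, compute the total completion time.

175

FIFO (arrival order): T1 T2 T3 T4 T5 T6.
T1: 0→7
T2: 7→16
T3: 16→21
T4: 21→33
T5: 33→47
T6: 47→51
Sum = 7+16+21+33+47+51 = 175.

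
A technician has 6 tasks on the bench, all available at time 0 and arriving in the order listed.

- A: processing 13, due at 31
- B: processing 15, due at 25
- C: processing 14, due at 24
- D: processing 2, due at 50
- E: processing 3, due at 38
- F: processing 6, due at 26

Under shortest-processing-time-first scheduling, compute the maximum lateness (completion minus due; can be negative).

28

SPT (increasing processing time): D E F A C B.
D: 0→2, due 50, lateness -48
E: 2→5, due 38, lateness -33
F: 5→11, due 26, lateness -15
A: 11→24, due 31, lateness -7
C: 24→38, due 24, lateness 14
B: 38→53, due 25, lateness 28
Maximum = 28.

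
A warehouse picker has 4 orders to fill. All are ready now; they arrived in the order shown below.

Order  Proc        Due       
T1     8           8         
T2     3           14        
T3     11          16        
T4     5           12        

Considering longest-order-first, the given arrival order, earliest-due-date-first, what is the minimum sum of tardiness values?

LPT (decreasing processing time): T3 T1 T4 T2.
T3: 0→11, due 16, tardiness 0
T1: 11→19, due 8, tardiness 11
T4: 19→24, due 12, tardiness 12
T2: 24→27, due 14, tardiness 13
Sum = 0+11+12+13 = 36.
FIFO (arrival order): T1 T2 T3 T4.
T1: 0→8, due 8, tardiness 0
T2: 8→11, due 14, tardiness 0
T3: 11→22, due 16, tardiness 6
T4: 22→27, due 12, tardiness 15
Sum = 0+0+6+15 = 21.
EDD (increasing due date): T1 T4 T2 T3.
T1: 0→8, due 8, tardiness 0
T4: 8→13, due 12, tardiness 1
T2: 13→16, due 14, tardiness 2
T3: 16→27, due 16, tardiness 11
Sum = 0+1+2+11 = 14.
LPT 36, FIFO 21, EDD 14 → minimum 14.

14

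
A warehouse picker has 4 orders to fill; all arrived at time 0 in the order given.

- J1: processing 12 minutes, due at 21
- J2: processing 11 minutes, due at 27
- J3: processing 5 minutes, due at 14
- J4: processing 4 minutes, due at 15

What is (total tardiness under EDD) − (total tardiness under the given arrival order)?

-26

EDD (increasing due date): J3 J4 J1 J2.
J3: 0→5, due 14, tardiness 0
J4: 5→9, due 15, tardiness 0
J1: 9→21, due 21, tardiness 0
J2: 21→32, due 27, tardiness 5
Sum = 0+0+0+5 = 5.
FIFO (arrival order): J1 J2 J3 J4.
J1: 0→12, due 21, tardiness 0
J2: 12→23, due 27, tardiness 0
J3: 23→28, due 14, tardiness 14
J4: 28→32, due 15, tardiness 17
Sum = 0+0+14+17 = 31.
Difference = 5 − 31 = -26.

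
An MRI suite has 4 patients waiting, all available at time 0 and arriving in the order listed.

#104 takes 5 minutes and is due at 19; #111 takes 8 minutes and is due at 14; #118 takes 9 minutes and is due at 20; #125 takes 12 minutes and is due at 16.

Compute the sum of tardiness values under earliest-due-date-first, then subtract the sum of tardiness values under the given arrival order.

4

EDD (increasing due date): #111 #125 #104 #118.
#111: 0→8, due 14, tardiness 0
#125: 8→20, due 16, tardiness 4
#104: 20→25, due 19, tardiness 6
#118: 25→34, due 20, tardiness 14
Sum = 0+4+6+14 = 24.
FIFO (arrival order): #104 #111 #118 #125.
#104: 0→5, due 19, tardiness 0
#111: 5→13, due 14, tardiness 0
#118: 13→22, due 20, tardiness 2
#125: 22→34, due 16, tardiness 18
Sum = 0+0+2+18 = 20.
Difference = 24 − 20 = 4.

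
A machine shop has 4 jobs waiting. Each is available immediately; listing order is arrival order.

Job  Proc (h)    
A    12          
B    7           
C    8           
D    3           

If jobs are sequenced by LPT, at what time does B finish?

27

LPT (decreasing processing time): A C B D.
A: 0→12
C: 12→20
B: 20→27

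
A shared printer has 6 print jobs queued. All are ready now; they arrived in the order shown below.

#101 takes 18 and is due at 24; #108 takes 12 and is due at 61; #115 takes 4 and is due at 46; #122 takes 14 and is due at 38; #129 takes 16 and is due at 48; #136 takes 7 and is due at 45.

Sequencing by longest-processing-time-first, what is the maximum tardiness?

LPT (decreasing processing time): #101 #129 #122 #108 #136 #115.
#101: 0→18, due 24, tardiness 0
#129: 18→34, due 48, tardiness 0
#122: 34→48, due 38, tardiness 10
#108: 48→60, due 61, tardiness 0
#136: 60→67, due 45, tardiness 22
#115: 67→71, due 46, tardiness 25
Maximum = 25.

25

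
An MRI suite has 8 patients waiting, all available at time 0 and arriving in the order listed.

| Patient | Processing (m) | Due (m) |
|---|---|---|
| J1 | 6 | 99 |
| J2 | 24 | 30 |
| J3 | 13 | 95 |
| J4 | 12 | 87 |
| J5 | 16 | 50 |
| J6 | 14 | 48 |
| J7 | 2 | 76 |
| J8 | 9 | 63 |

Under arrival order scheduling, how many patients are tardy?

4

FIFO (arrival order): J1 J2 J3 J4 J5 J6 J7 J8.
J1: 0→6, due 99, tardiness 0
J2: 6→30, due 30, tardiness 0
J3: 30→43, due 95, tardiness 0
J4: 43→55, due 87, tardiness 0
J5: 55→71, due 50, tardiness 21
J6: 71→85, due 48, tardiness 37
J7: 85→87, due 76, tardiness 11
J8: 87→96, due 63, tardiness 33
Late patients: 4.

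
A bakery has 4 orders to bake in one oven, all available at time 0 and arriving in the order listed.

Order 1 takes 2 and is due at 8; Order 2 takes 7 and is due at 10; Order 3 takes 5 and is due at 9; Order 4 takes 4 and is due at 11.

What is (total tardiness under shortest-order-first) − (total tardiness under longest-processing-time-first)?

SPT (increasing processing time): Order 1 Order 4 Order 3 Order 2.
Order 1: 0→2, due 8, tardiness 0
Order 4: 2→6, due 11, tardiness 0
Order 3: 6→11, due 9, tardiness 2
Order 2: 11→18, due 10, tardiness 8
Sum = 0+0+2+8 = 10.
LPT (decreasing processing time): Order 2 Order 3 Order 4 Order 1.
Order 2: 0→7, due 10, tardiness 0
Order 3: 7→12, due 9, tardiness 3
Order 4: 12→16, due 11, tardiness 5
Order 1: 16→18, due 8, tardiness 10
Sum = 0+3+5+10 = 18.
Difference = 10 − 18 = -8.

-8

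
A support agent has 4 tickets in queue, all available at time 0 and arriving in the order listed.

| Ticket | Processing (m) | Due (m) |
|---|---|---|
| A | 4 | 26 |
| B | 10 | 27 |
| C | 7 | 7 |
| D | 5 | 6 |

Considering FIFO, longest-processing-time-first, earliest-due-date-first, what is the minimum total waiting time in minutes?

33

FIFO (arrival order): A B C D.
A: waits 0, runs 0→4
B: waits 4, runs 4→14
C: waits 14, runs 14→21
D: waits 21, runs 21→26
Sum = 0+4+14+21 = 39.
LPT (decreasing processing time): B C D A.
B: waits 0, runs 0→10
C: waits 10, runs 10→17
D: waits 17, runs 17→22
A: waits 22, runs 22→26
Sum = 0+10+17+22 = 49.
EDD (increasing due date): D C A B.
D: waits 0, runs 0→5
C: waits 5, runs 5→12
A: waits 12, runs 12→16
B: waits 16, runs 16→26
Sum = 0+5+12+16 = 33.
FIFO 39, LPT 49, EDD 33 → minimum 33.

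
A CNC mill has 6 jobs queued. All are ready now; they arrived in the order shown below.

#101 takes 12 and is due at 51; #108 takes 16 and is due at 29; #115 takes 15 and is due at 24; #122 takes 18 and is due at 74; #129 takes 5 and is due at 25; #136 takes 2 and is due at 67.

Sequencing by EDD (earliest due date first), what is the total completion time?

EDD (increasing due date): #115 #129 #108 #101 #136 #122.
#115: 0→15
#129: 15→20
#108: 20→36
#101: 36→48
#136: 48→50
#122: 50→68
Sum = 15+20+36+48+50+68 = 237.

237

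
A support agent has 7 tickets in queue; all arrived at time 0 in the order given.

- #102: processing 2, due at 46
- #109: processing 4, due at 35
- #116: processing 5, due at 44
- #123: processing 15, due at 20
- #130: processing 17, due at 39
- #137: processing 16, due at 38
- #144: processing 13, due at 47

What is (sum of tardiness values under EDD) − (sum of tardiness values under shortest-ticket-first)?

-5

EDD (increasing due date): #123 #109 #137 #130 #116 #102 #144.
#123: 0→15, due 20, tardiness 0
#109: 15→19, due 35, tardiness 0
#137: 19→35, due 38, tardiness 0
#130: 35→52, due 39, tardiness 13
#116: 52→57, due 44, tardiness 13
#102: 57→59, due 46, tardiness 13
#144: 59→72, due 47, tardiness 25
Sum = 0+0+0+13+13+13+25 = 64.
SPT (increasing processing time): #102 #109 #116 #144 #123 #137 #130.
#102: 0→2, due 46, tardiness 0
#109: 2→6, due 35, tardiness 0
#116: 6→11, due 44, tardiness 0
#144: 11→24, due 47, tardiness 0
#123: 24→39, due 20, tardiness 19
#137: 39→55, due 38, tardiness 17
#130: 55→72, due 39, tardiness 33
Sum = 0+0+0+0+19+17+33 = 69.
Difference = 64 − 69 = -5.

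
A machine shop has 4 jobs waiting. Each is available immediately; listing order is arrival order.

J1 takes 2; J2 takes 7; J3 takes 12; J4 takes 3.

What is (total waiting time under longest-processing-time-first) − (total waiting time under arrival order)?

LPT (decreasing processing time): J3 J2 J4 J1.
J3: waits 0, runs 0→12
J2: waits 12, runs 12→19
J4: waits 19, runs 19→22
J1: waits 22, runs 22→24
Sum = 0+12+19+22 = 53.
FIFO (arrival order): J1 J2 J3 J4.
J1: waits 0, runs 0→2
J2: waits 2, runs 2→9
J3: waits 9, runs 9→21
J4: waits 21, runs 21→24
Sum = 0+2+9+21 = 32.
Difference = 53 − 32 = 21.

21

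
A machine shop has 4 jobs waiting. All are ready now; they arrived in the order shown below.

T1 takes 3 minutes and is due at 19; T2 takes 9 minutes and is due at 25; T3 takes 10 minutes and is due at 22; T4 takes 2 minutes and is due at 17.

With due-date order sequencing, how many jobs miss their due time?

0

EDD (increasing due date): T4 T1 T3 T2.
T4: 0→2, due 17, tardiness 0
T1: 2→5, due 19, tardiness 0
T3: 5→15, due 22, tardiness 0
T2: 15→24, due 25, tardiness 0
Late jobs: 0.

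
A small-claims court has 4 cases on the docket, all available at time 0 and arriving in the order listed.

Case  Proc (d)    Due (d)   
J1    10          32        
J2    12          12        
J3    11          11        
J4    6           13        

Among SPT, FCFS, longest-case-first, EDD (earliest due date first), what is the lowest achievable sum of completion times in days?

88

SPT (increasing processing time): J4 J1 J3 J2.
J4: 0→6
J1: 6→16
J3: 16→27
J2: 27→39
Sum = 6+16+27+39 = 88.
FIFO (arrival order): J1 J2 J3 J4.
J1: 0→10
J2: 10→22
J3: 22→33
J4: 33→39
Sum = 10+22+33+39 = 104.
LPT (decreasing processing time): J2 J3 J1 J4.
J2: 0→12
J3: 12→23
J1: 23→33
J4: 33→39
Sum = 12+23+33+39 = 107.
EDD (increasing due date): J3 J2 J4 J1.
J3: 0→11
J2: 11→23
J4: 23→29
J1: 29→39
Sum = 11+23+29+39 = 102.
SPT 88, FIFO 104, LPT 107, EDD 102 → minimum 88.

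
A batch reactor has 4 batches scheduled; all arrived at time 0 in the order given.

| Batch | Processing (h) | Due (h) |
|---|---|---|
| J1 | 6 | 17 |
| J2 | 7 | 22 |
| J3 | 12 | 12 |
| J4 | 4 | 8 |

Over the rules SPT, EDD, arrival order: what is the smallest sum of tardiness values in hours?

SPT (increasing processing time): J4 J1 J2 J3.
J4: 0→4, due 8, tardiness 0
J1: 4→10, due 17, tardiness 0
J2: 10→17, due 22, tardiness 0
J3: 17→29, due 12, tardiness 17
Sum = 0+0+0+17 = 17.
EDD (increasing due date): J4 J3 J1 J2.
J4: 0→4, due 8, tardiness 0
J3: 4→16, due 12, tardiness 4
J1: 16→22, due 17, tardiness 5
J2: 22→29, due 22, tardiness 7
Sum = 0+4+5+7 = 16.
FIFO (arrival order): J1 J2 J3 J4.
J1: 0→6, due 17, tardiness 0
J2: 6→13, due 22, tardiness 0
J3: 13→25, due 12, tardiness 13
J4: 25→29, due 8, tardiness 21
Sum = 0+0+13+21 = 34.
SPT 17, EDD 16, FIFO 34 → minimum 16.

16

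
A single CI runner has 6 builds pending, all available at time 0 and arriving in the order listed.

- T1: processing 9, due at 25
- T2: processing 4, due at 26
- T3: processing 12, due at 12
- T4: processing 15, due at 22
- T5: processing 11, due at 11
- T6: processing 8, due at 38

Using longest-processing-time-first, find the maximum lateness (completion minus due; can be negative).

LPT (decreasing processing time): T4 T3 T5 T1 T6 T2.
T4: 0→15, due 22, lateness -7
T3: 15→27, due 12, lateness 15
T5: 27→38, due 11, lateness 27
T1: 38→47, due 25, lateness 22
T6: 47→55, due 38, lateness 17
T2: 55→59, due 26, lateness 33
Maximum = 33.

33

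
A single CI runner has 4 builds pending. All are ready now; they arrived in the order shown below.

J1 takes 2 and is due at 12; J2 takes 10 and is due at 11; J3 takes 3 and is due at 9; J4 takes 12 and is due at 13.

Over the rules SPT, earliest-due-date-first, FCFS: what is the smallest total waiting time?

SPT (increasing processing time): J1 J3 J2 J4.
J1: waits 0, runs 0→2
J3: waits 2, runs 2→5
J2: waits 5, runs 5→15
J4: waits 15, runs 15→27
Sum = 0+2+5+15 = 22.
EDD (increasing due date): J3 J2 J1 J4.
J3: waits 0, runs 0→3
J2: waits 3, runs 3→13
J1: waits 13, runs 13→15
J4: waits 15, runs 15→27
Sum = 0+3+13+15 = 31.
FIFO (arrival order): J1 J2 J3 J4.
J1: waits 0, runs 0→2
J2: waits 2, runs 2→12
J3: waits 12, runs 12→15
J4: waits 15, runs 15→27
Sum = 0+2+12+15 = 29.
SPT 22, EDD 31, FIFO 29 → minimum 22.

22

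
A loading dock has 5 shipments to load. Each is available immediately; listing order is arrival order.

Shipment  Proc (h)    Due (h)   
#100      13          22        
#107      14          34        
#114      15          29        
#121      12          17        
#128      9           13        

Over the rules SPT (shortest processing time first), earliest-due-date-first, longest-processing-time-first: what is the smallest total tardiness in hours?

64

SPT (increasing processing time): #128 #121 #100 #107 #114.
#128: 0→9, due 13, tardiness 0
#121: 9→21, due 17, tardiness 4
#100: 21→34, due 22, tardiness 12
#107: 34→48, due 34, tardiness 14
#114: 48→63, due 29, tardiness 34
Sum = 0+4+12+14+34 = 64.
EDD (increasing due date): #128 #121 #100 #114 #107.
#128: 0→9, due 13, tardiness 0
#121: 9→21, due 17, tardiness 4
#100: 21→34, due 22, tardiness 12
#114: 34→49, due 29, tardiness 20
#107: 49→63, due 34, tardiness 29
Sum = 0+4+12+20+29 = 65.
LPT (decreasing processing time): #114 #107 #100 #121 #128.
#114: 0→15, due 29, tardiness 0
#107: 15→29, due 34, tardiness 0
#100: 29→42, due 22, tardiness 20
#121: 42→54, due 17, tardiness 37
#128: 54→63, due 13, tardiness 50
Sum = 0+0+20+37+50 = 107.
SPT 64, EDD 65, LPT 107 → minimum 64.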